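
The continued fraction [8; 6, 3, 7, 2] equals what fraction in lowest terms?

Fold from the inside: start with 2/1.
  7 + 1/2 = 15/2
  3 + 2/15 = 47/15
  6 + 15/47 = 297/47
  8 + 47/297 = 2423/297

2423/297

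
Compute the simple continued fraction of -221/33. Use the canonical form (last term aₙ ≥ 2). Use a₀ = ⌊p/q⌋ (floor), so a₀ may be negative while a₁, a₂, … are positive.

[-7; 3, 3, 3]

-221 = -7*33 + 10
33 = 3*10 + 3
10 = 3*3 + 1
3 = 3*1 + 0  (stop)
So -221/33 = [-7; 3, 3, 3].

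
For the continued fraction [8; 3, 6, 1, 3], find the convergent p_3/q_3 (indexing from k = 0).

Using pₖ = aₖpₖ₋₁ + pₖ₋₂, qₖ = aₖqₖ₋₁ + qₖ₋₂ (with p₋₁=1, p₋₂=0, q₋₁=0, q₋₂=1):
  k=0: a=8, p=8, q=1
  k=1: a=3, p=25, q=3
  k=2: a=6, p=158, q=19
  k=3: a=1, p=183, q=22

183/22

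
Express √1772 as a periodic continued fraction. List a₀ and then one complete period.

[42; 10, 1, 1, 20, 1, 1, 10, 84]

a₀ = ⌊√1772⌋ = 42.
With m₀=0, d₀=1 and mₖ₊₁ = dₖaₖ − mₖ, dₖ₊₁ = (n − mₖ₊₁²)/dₖ, aₖ₊₁ = ⌊(a₀+mₖ₊₁)/dₖ₊₁⌋:
  k=1: m=42, d=8, a=10
  k=2: m=38, d=41, a=1
  k=3: m=3, d=43, a=1
  k=4: m=40, d=4, a=20
  k=5: m=40, d=43, a=1
  k=6: m=3, d=41, a=1
  k=7: m=38, d=8, a=10
  k=8: m=42, d=1, a=84
d=1 and a=2a₀=84 at k=8, so the next step gives (m, d) = (42, 8) again — its k=1 value — and the period has length 8.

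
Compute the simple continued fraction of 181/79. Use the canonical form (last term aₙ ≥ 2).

181 = 2·79 + 23
79 = 3·23 + 10
23 = 2·10 + 3
10 = 3·3 + 1
3 = 3·1 + 0  (stop)
So 181/79 = [2; 3, 2, 3, 3].

[2; 3, 2, 3, 3]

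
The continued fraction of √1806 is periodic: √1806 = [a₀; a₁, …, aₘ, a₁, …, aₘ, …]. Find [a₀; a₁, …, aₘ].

a₀ = ⌊√1806⌋ = 42.
With m₀=0, d₀=1 and mₖ₊₁ = dₖaₖ − mₖ, dₖ₊₁ = (n − mₖ₊₁²)/dₖ, aₖ₊₁ = ⌊(a₀+mₖ₊₁)/dₖ₊₁⌋:
  k=1: m=42, d=42, a=2
  k=2: m=42, d=1, a=84
d=1 and a=2a₀=84 at k=2, so the next step gives (m, d) = (42, 42) again — its k=1 value — and the period has length 2.

[42; 2, 84]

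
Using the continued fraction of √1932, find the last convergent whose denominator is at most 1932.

√1932 = [43; 1, 20, 1, 86, …] (period length 4).
Convergents:
  p_0/q_0 = 43/1
  p_1/q_1 = 44/1
  p_2/q_2 = 923/21
  p_3/q_3 = 967/22
  p_4/q_4 = 84085/1913
  p_5/q_5 = 85052/1935
q_4 = 1913 ≤ 1932 < 1935 = q_5, so the answer is 84085/1913.

84085/1913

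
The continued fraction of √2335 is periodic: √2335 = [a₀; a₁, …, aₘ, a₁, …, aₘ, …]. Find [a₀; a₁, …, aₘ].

a₀ = ⌊√2335⌋ = 48.
With m₀=0, d₀=1 and mₖ₊₁ = dₖaₖ − mₖ, dₖ₊₁ = (n − mₖ₊₁²)/dₖ, aₖ₊₁ = ⌊(a₀+mₖ₊₁)/dₖ₊₁⌋:
  k=1: m=48, d=31, a=3
  k=2: m=45, d=10, a=9
  k=3: m=45, d=31, a=3
  k=4: m=48, d=1, a=96
d=1 and a=2a₀=96 at k=4, so the next step gives (m, d) = (48, 31) again — its k=1 value — and the period has length 4.

[48; 3, 9, 3, 96]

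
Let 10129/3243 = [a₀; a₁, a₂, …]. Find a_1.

10129 = 3·3243 + 400   →  a_0 = 3
3243 = 8·400 + 43   →  a_1 = 8

8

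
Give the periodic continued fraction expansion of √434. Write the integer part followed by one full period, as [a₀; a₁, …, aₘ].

a₀ = ⌊√434⌋ = 20.
With m₀=0, d₀=1 and mₖ₊₁ = dₖaₖ − mₖ, dₖ₊₁ = (n − mₖ₊₁²)/dₖ, aₖ₊₁ = ⌊(a₀+mₖ₊₁)/dₖ₊₁⌋:
  k=1: m=20, d=34, a=1
  k=2: m=14, d=7, a=4
  k=3: m=14, d=34, a=1
  k=4: m=20, d=1, a=40
d=1 and a=2a₀=40 at k=4, so the next step gives (m, d) = (20, 34) again — its k=1 value — and the period has length 4.

[20; 1, 4, 1, 40]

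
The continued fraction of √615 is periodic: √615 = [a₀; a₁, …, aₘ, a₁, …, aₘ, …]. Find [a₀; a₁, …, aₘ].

[24; 1, 3, 1, 48]

a₀ = ⌊√615⌋ = 24.
With m₀=0, d₀=1 and mₖ₊₁ = dₖaₖ − mₖ, dₖ₊₁ = (n − mₖ₊₁²)/dₖ, aₖ₊₁ = ⌊(a₀+mₖ₊₁)/dₖ₊₁⌋:
  k=1: m=24, d=39, a=1
  k=2: m=15, d=10, a=3
  k=3: m=15, d=39, a=1
  k=4: m=24, d=1, a=48
d=1 and a=2a₀=48 at k=4, so the next step gives (m, d) = (24, 39) again — its k=1 value — and the period has length 4.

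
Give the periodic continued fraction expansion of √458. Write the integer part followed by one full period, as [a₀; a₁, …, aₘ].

[21; 2, 2, 42]

a₀ = ⌊√458⌋ = 21.
With m₀=0, d₀=1 and mₖ₊₁ = dₖaₖ − mₖ, dₖ₊₁ = (n − mₖ₊₁²)/dₖ, aₖ₊₁ = ⌊(a₀+mₖ₊₁)/dₖ₊₁⌋:
  k=1: m=21, d=17, a=2
  k=2: m=13, d=17, a=2
  k=3: m=21, d=1, a=42
d=1 and a=2a₀=42 at k=3, so the next step gives (m, d) = (21, 17) again — its k=1 value — and the period has length 3.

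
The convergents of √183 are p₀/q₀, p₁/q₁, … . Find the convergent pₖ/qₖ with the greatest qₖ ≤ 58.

√183 = [13; 1, 1, 8, 1, 1, 26, …] (period length 6).
Convergents:
  p_0/q_0 = 13/1
  p_1/q_1 = 14/1
  p_2/q_2 = 27/2
  p_3/q_3 = 230/17
  p_4/q_4 = 257/19
  p_5/q_5 = 487/36
  p_6/q_6 = 12919/955
q_5 = 36 ≤ 58 < 955 = q_6, so the answer is 487/36.

487/36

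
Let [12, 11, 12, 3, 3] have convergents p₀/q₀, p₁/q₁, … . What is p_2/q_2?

1608/133

Using pₖ = aₖpₖ₋₁ + pₖ₋₂, qₖ = aₖqₖ₋₁ + qₖ₋₂ (with p₋₁=1, p₋₂=0, q₋₁=0, q₋₂=1):
  k=0: a=12, p=12, q=1
  k=1: a=11, p=133, q=11
  k=2: a=12, p=1608, q=133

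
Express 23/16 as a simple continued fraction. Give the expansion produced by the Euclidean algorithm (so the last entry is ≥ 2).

23 = 1*16 + 7
16 = 2*7 + 2
7 = 3*2 + 1
2 = 2*1 + 0  (stop)
So 23/16 = [1; 2, 3, 2].

[1; 2, 3, 2]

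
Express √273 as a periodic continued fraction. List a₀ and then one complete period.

[16; 1, 1, 10, 1, 1, 32]

a₀ = ⌊√273⌋ = 16.
With m₀=0, d₀=1 and mₖ₊₁ = dₖaₖ − mₖ, dₖ₊₁ = (n − mₖ₊₁²)/dₖ, aₖ₊₁ = ⌊(a₀+mₖ₊₁)/dₖ₊₁⌋:
  k=1: m=16, d=17, a=1
  k=2: m=1, d=16, a=1
  k=3: m=15, d=3, a=10
  k=4: m=15, d=16, a=1
  k=5: m=1, d=17, a=1
  k=6: m=16, d=1, a=32
d=1 and a=2a₀=32 at k=6, so the next step gives (m, d) = (16, 17) again — its k=1 value — and the period has length 6.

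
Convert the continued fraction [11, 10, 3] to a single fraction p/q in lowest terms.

Fold from the inside: start with 3/1.
  10 + 1/3 = 31/3
  11 + 3/31 = 344/31

344/31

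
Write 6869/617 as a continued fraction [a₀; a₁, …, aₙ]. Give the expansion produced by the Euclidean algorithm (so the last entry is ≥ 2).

6869 = 11×617 + 82
617 = 7×82 + 43
82 = 1×43 + 39
43 = 1×39 + 4
39 = 9×4 + 3
4 = 1×3 + 1
3 = 3×1 + 0  (stop)
So 6869/617 = [11; 7, 1, 1, 9, 1, 3].

[11; 7, 1, 1, 9, 1, 3]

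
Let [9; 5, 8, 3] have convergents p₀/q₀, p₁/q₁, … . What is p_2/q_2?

Using pₖ = aₖpₖ₋₁ + pₖ₋₂, qₖ = aₖqₖ₋₁ + qₖ₋₂ (with p₋₁=1, p₋₂=0, q₋₁=0, q₋₂=1):
  k=0: a=9, p=9, q=1
  k=1: a=5, p=46, q=5
  k=2: a=8, p=377, q=41

377/41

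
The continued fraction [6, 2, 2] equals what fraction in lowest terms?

32/5

Using pₖ = aₖpₖ₋₁ + pₖ₋₂ and qₖ = aₖqₖ₋₁ + qₖ₋₂:
  k=0: a=6, p=6, q=1
  k=1: a=2, p=13, q=2
  k=2: a=2, p=32, q=5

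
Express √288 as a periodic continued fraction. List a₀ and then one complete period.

a₀ = ⌊√288⌋ = 16.
With m₀=0, d₀=1 and mₖ₊₁ = dₖaₖ − mₖ, dₖ₊₁ = (n − mₖ₊₁²)/dₖ, aₖ₊₁ = ⌊(a₀+mₖ₊₁)/dₖ₊₁⌋:
  k=1: m=16, d=32, a=1
  k=2: m=16, d=1, a=32
d=1 and a=2a₀=32 at k=2, so the next step gives (m, d) = (16, 32) again — its k=1 value — and the period has length 2.

[16; 1, 32]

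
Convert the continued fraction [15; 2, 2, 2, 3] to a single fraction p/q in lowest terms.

Fold from the inside: start with 3/1.
  2 + 1/3 = 7/3
  2 + 3/7 = 17/7
  2 + 7/17 = 41/17
  15 + 17/41 = 632/41

632/41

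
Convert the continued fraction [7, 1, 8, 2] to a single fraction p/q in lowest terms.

Fold from the inside: start with 2/1.
  8 + 1/2 = 17/2
  1 + 2/17 = 19/17
  7 + 17/19 = 150/19

150/19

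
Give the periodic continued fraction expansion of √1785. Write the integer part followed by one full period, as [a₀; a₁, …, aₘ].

a₀ = ⌊√1785⌋ = 42.
With m₀=0, d₀=1 and mₖ₊₁ = dₖaₖ − mₖ, dₖ₊₁ = (n − mₖ₊₁²)/dₖ, aₖ₊₁ = ⌊(a₀+mₖ₊₁)/dₖ₊₁⌋:
  k=1: m=42, d=21, a=4
  k=2: m=42, d=1, a=84
d=1 and a=2a₀=84 at k=2, so the next step gives (m, d) = (42, 21) again — its k=1 value — and the period has length 2.

[42; 4, 84]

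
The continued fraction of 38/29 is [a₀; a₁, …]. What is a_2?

4

38 = 1·29 + 9   →  a_0 = 1
29 = 3·9 + 2   →  a_1 = 3
9 = 4·2 + 1   →  a_2 = 4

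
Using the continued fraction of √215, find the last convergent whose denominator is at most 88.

1261/86

√215 = [14; 1, 1, 1, 28, …] (period length 4).
Convergents:
  p_0/q_0 = 14/1
  p_1/q_1 = 15/1
  p_2/q_2 = 29/2
  p_3/q_3 = 44/3
  p_4/q_4 = 1261/86
  p_5/q_5 = 1305/89
q_4 = 86 ≤ 88 < 89 = q_5, so the answer is 1261/86.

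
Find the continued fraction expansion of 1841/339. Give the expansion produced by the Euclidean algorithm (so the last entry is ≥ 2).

[5; 2, 3, 9, 2, 2]

1841 = 5*339 + 146
339 = 2*146 + 47
146 = 3*47 + 5
47 = 9*5 + 2
5 = 2*2 + 1
2 = 2*1 + 0  (stop)
So 1841/339 = [5; 2, 3, 9, 2, 2].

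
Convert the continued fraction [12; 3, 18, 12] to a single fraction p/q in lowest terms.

Fold from the inside: start with 12/1.
  18 + 1/12 = 217/12
  3 + 12/217 = 663/217
  12 + 217/663 = 8173/663

8173/663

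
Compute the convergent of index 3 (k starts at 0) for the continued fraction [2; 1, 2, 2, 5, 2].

19/7

Using pₖ = aₖpₖ₋₁ + pₖ₋₂, qₖ = aₖqₖ₋₁ + qₖ₋₂ (with p₋₁=1, p₋₂=0, q₋₁=0, q₋₂=1):
  k=0: a=2, p=2, q=1
  k=1: a=1, p=3, q=1
  k=2: a=2, p=8, q=3
  k=3: a=2, p=19, q=7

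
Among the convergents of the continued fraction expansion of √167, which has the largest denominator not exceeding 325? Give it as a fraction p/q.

4187/324

√167 = [12; 1, 11, 1, 24, …] (period length 4).
Convergents:
  p_0/q_0 = 12/1
  p_1/q_1 = 13/1
  p_2/q_2 = 155/12
  p_3/q_3 = 168/13
  p_4/q_4 = 4187/324
  p_5/q_5 = 4355/337
q_4 = 324 ≤ 325 < 337 = q_5, so the answer is 4187/324.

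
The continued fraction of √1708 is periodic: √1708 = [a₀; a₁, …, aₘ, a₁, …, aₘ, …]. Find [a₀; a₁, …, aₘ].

a₀ = ⌊√1708⌋ = 41.
With m₀=0, d₀=1 and mₖ₊₁ = dₖaₖ − mₖ, dₖ₊₁ = (n − mₖ₊₁²)/dₖ, aₖ₊₁ = ⌊(a₀+mₖ₊₁)/dₖ₊₁⌋:
  k=1: m=41, d=27, a=3
  k=2: m=40, d=4, a=20
  k=3: m=40, d=27, a=3
  k=4: m=41, d=1, a=82
d=1 and a=2a₀=82 at k=4, so the next step gives (m, d) = (41, 27) again — its k=1 value — and the period has length 4.

[41; 3, 20, 3, 82]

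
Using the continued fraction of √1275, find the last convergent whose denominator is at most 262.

4999/140

√1275 = [35; 1, 2, 2, 2, 2, 2, 1, 70, …] (period length 8).
Convergents:
  p_0/q_0 = 35/1
  p_1/q_1 = 36/1
  p_2/q_2 = 107/3
  p_3/q_3 = 250/7
  p_4/q_4 = 607/17
  p_5/q_5 = 1464/41
  p_6/q_6 = 3535/99
  p_7/q_7 = 4999/140
  p_8/q_8 = 353465/9899
q_7 = 140 ≤ 262 < 9899 = q_8, so the answer is 4999/140.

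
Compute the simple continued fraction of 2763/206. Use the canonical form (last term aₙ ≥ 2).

2763 = 13·206 + 85
206 = 2·85 + 36
85 = 2·36 + 13
36 = 2·13 + 10
13 = 1·10 + 3
10 = 3·3 + 1
3 = 3·1 + 0  (stop)
So 2763/206 = [13; 2, 2, 2, 1, 3, 3].

[13; 2, 2, 2, 1, 3, 3]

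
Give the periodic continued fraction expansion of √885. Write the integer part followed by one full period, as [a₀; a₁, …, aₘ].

a₀ = ⌊√885⌋ = 29.
With m₀=0, d₀=1 and mₖ₊₁ = dₖaₖ − mₖ, dₖ₊₁ = (n − mₖ₊₁²)/dₖ, aₖ₊₁ = ⌊(a₀+mₖ₊₁)/dₖ₊₁⌋:
  k=1: m=29, d=44, a=1
  k=2: m=15, d=15, a=2
  k=3: m=15, d=44, a=1
  k=4: m=29, d=1, a=58
d=1 and a=2a₀=58 at k=4, so the next step gives (m, d) = (29, 44) again — its k=1 value — and the period has length 4.

[29; 1, 2, 1, 58]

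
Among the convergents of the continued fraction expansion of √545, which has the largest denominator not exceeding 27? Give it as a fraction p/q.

607/26

√545 = [23; 2, 1, 8, 1, 2, 46, …] (period length 6).
Convergents:
  p_0/q_0 = 23/1
  p_1/q_1 = 47/2
  p_2/q_2 = 70/3
  p_3/q_3 = 607/26
  p_4/q_4 = 677/29
q_3 = 26 ≤ 27 < 29 = q_4, so the answer is 607/26.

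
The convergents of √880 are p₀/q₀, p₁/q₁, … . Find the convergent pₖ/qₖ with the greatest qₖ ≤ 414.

10531/355

√880 = [29; 1, 1, 1, 58, …] (period length 4).
Convergents:
  p_0/q_0 = 29/1
  p_1/q_1 = 30/1
  p_2/q_2 = 59/2
  p_3/q_3 = 89/3
  p_4/q_4 = 5221/176
  p_5/q_5 = 5310/179
  p_6/q_6 = 10531/355
  p_7/q_7 = 15841/534
q_6 = 355 ≤ 414 < 534 = q_7, so the answer is 10531/355.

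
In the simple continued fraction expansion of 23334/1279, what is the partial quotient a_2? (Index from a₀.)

10

23334 = 18·1279 + 312   →  a_0 = 18
1279 = 4·312 + 31   →  a_1 = 4
312 = 10·31 + 2   →  a_2 = 10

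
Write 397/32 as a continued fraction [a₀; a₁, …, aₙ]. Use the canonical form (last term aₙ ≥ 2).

397 = 12×32 + 13
32 = 2×13 + 6
13 = 2×6 + 1
6 = 6×1 + 0  (stop)
So 397/32 = [12; 2, 2, 6].

[12; 2, 2, 6]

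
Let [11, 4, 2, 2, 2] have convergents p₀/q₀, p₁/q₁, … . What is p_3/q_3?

Using pₖ = aₖpₖ₋₁ + pₖ₋₂, qₖ = aₖqₖ₋₁ + qₖ₋₂ (with p₋₁=1, p₋₂=0, q₋₁=0, q₋₂=1):
  k=0: a=11, p=11, q=1
  k=1: a=4, p=45, q=4
  k=2: a=2, p=101, q=9
  k=3: a=2, p=247, q=22

247/22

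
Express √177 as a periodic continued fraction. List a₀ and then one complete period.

a₀ = ⌊√177⌋ = 13.

[13; 3, 3, 2, 8, 2, 3, 3, 26]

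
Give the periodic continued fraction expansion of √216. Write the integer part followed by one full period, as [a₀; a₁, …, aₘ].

[14; 1, 2, 3, 2, 1, 28]

a₀ = ⌊√216⌋ = 14.
With m₀=0, d₀=1 and mₖ₊₁ = dₖaₖ − mₖ, dₖ₊₁ = (n − mₖ₊₁²)/dₖ, aₖ₊₁ = ⌊(a₀+mₖ₊₁)/dₖ₊₁⌋:
  k=1: m=14, d=20, a=1
  k=2: m=6, d=9, a=2
  k=3: m=12, d=8, a=3
  k=4: m=12, d=9, a=2
  k=5: m=6, d=20, a=1
  k=6: m=14, d=1, a=28
d=1 and a=2a₀=28 at k=6, so the next step gives (m, d) = (14, 20) again — its k=1 value — and the period has length 6.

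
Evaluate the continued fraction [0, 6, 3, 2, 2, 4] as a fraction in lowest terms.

75/472

Fold from the inside: start with 4/1.
  2 + 1/4 = 9/4
  2 + 4/9 = 22/9
  3 + 9/22 = 75/22
  6 + 22/75 = 472/75
  0 + 75/472 = 75/472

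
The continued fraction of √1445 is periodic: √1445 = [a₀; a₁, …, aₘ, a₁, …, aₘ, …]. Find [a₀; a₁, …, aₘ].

a₀ = ⌊√1445⌋ = 38.
With m₀=0, d₀=1 and mₖ₊₁ = dₖaₖ − mₖ, dₖ₊₁ = (n − mₖ₊₁²)/dₖ, aₖ₊₁ = ⌊(a₀+mₖ₊₁)/dₖ₊₁⌋:
  k=1: m=38, d=1, a=76
d=1 and a=2a₀=76 at k=1, so the next step gives (m, d) = (38, 1) again — its k=1 value — and the period has length 1.

[38; 76]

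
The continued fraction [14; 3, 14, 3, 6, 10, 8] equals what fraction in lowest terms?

Fold from the inside: start with 8/1.
  10 + 1/8 = 81/8
  6 + 8/81 = 494/81
  3 + 81/494 = 1563/494
  14 + 494/1563 = 22376/1563
  3 + 1563/22376 = 68691/22376
  14 + 22376/68691 = 984050/68691

984050/68691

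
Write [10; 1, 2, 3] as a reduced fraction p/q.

107/10

Fold from the inside: start with 3/1.
  2 + 1/3 = 7/3
  1 + 3/7 = 10/7
  10 + 7/10 = 107/10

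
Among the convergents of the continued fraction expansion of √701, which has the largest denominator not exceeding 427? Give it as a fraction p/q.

5613/212

√701 = [26; 2, 10, 10, 2, 52, …] (period length 5).
Convergents:
  p_0/q_0 = 26/1
  p_1/q_1 = 53/2
  p_2/q_2 = 556/21
  p_3/q_3 = 5613/212
  p_4/q_4 = 11782/445
q_3 = 212 ≤ 427 < 445 = q_4, so the answer is 5613/212.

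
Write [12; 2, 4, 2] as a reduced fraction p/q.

249/20

Using pₖ = aₖpₖ₋₁ + pₖ₋₂ and qₖ = aₖqₖ₋₁ + qₖ₋₂:
  k=0: a=12, p=12, q=1
  k=1: a=2, p=25, q=2
  k=2: a=4, p=112, q=9
  k=3: a=2, p=249, q=20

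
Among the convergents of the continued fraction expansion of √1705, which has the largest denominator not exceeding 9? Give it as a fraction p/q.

289/7

√1705 = [41; 3, 2, 3, 82, …] (period length 4).
Convergents:
  p_0/q_0 = 41/1
  p_1/q_1 = 124/3
  p_2/q_2 = 289/7
  p_3/q_3 = 991/24
q_2 = 7 ≤ 9 < 24 = q_3, so the answer is 289/7.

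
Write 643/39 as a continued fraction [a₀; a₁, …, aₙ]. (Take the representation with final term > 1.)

643 = 16·39 + 19
39 = 2·19 + 1
19 = 19·1 + 0  (stop)
So 643/39 = [16; 2, 19].

[16; 2, 19]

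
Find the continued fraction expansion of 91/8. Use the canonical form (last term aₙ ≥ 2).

[11; 2, 1, 2]

91 = 11·8 + 3
8 = 2·3 + 2
3 = 1·2 + 1
2 = 2·1 + 0  (stop)
So 91/8 = [11; 2, 1, 2].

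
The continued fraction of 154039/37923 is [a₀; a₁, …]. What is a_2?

6

154039 = 4·37923 + 2347   →  a_0 = 4
37923 = 16·2347 + 371   →  a_1 = 16
2347 = 6·371 + 121   →  a_2 = 6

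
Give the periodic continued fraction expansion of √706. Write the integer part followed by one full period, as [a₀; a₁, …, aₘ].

a₀ = ⌊√706⌋ = 26.
With m₀=0, d₀=1 and mₖ₊₁ = dₖaₖ − mₖ, dₖ₊₁ = (n − mₖ₊₁²)/dₖ, aₖ₊₁ = ⌊(a₀+mₖ₊₁)/dₖ₊₁⌋:
  k=1: m=26, d=30, a=1
  k=2: m=4, d=23, a=1
  k=3: m=19, d=15, a=3
  k=4: m=26, d=2, a=26
  k=5: m=26, d=15, a=3
  k=6: m=19, d=23, a=1
  k=7: m=4, d=30, a=1
  k=8: m=26, d=1, a=52
d=1 and a=2a₀=52 at k=8, so the next step gives (m, d) = (26, 30) again — its k=1 value — and the period has length 8.

[26; 1, 1, 3, 26, 3, 1, 1, 52]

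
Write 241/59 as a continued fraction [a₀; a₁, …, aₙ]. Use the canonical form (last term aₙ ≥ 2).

[4; 11, 1, 4]

241 = 4×59 + 5
59 = 11×5 + 4
5 = 1×4 + 1
4 = 4×1 + 0  (stop)
So 241/59 = [4; 11, 1, 4].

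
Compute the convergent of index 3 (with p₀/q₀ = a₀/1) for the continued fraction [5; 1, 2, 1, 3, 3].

23/4

Using pₖ = aₖpₖ₋₁ + pₖ₋₂, qₖ = aₖqₖ₋₁ + qₖ₋₂ (with p₋₁=1, p₋₂=0, q₋₁=0, q₋₂=1):
  k=0: a=5, p=5, q=1
  k=1: a=1, p=6, q=1
  k=2: a=2, p=17, q=3
  k=3: a=1, p=23, q=4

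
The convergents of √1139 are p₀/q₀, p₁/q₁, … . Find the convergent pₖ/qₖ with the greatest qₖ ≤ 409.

√1139 = [33; 1, 2, 1, 66, …] (period length 4).
Convergents:
  p_0/q_0 = 33/1
  p_1/q_1 = 34/1
  p_2/q_2 = 101/3
  p_3/q_3 = 135/4
  p_4/q_4 = 9011/267
  p_5/q_5 = 9146/271
  p_6/q_6 = 27303/809
q_5 = 271 ≤ 409 < 809 = q_6, so the answer is 9146/271.

9146/271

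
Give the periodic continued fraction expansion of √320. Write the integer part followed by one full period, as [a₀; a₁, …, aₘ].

[17; 1, 7, 1, 34]

a₀ = ⌊√320⌋ = 17.
With m₀=0, d₀=1 and mₖ₊₁ = dₖaₖ − mₖ, dₖ₊₁ = (n − mₖ₊₁²)/dₖ, aₖ₊₁ = ⌊(a₀+mₖ₊₁)/dₖ₊₁⌋:
  k=1: m=17, d=31, a=1
  k=2: m=14, d=4, a=7
  k=3: m=14, d=31, a=1
  k=4: m=17, d=1, a=34
d=1 and a=2a₀=34 at k=4, so the next step gives (m, d) = (17, 31) again — its k=1 value — and the period has length 4.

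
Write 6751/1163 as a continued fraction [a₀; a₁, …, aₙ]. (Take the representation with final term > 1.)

[5; 1, 4, 8, 9, 3]

6751 = 5*1163 + 936
1163 = 1*936 + 227
936 = 4*227 + 28
227 = 8*28 + 3
28 = 9*3 + 1
3 = 3*1 + 0  (stop)
So 6751/1163 = [5; 1, 4, 8, 9, 3].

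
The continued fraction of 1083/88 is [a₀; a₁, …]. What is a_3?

1083 = 12·88 + 27   →  a_0 = 12
88 = 3·27 + 7   →  a_1 = 3
27 = 3·7 + 6   →  a_2 = 3
7 = 1·6 + 1   →  a_3 = 1

1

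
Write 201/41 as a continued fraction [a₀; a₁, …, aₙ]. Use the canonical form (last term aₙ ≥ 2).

201 = 4·41 + 37
41 = 1·37 + 4
37 = 9·4 + 1
4 = 4·1 + 0  (stop)
So 201/41 = [4; 1, 9, 4].

[4; 1, 9, 4]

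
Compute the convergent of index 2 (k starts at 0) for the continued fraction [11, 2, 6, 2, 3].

Using pₖ = aₖpₖ₋₁ + pₖ₋₂, qₖ = aₖqₖ₋₁ + qₖ₋₂ (with p₋₁=1, p₋₂=0, q₋₁=0, q₋₂=1):
  k=0: a=11, p=11, q=1
  k=1: a=2, p=23, q=2
  k=2: a=6, p=149, q=13

149/13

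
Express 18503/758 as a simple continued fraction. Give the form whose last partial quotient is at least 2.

[24; 2, 2, 3, 2, 19]

18503 = 24×758 + 311
758 = 2×311 + 136
311 = 2×136 + 39
136 = 3×39 + 19
39 = 2×19 + 1
19 = 19×1 + 0  (stop)
So 18503/758 = [24; 2, 2, 3, 2, 19].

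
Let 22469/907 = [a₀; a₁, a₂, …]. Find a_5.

22469 = 24·907 + 701   →  a_0 = 24
907 = 1·701 + 206   →  a_1 = 1
701 = 3·206 + 83   →  a_2 = 3
206 = 2·83 + 40   →  a_3 = 2
83 = 2·40 + 3   →  a_4 = 2
40 = 13·3 + 1   →  a_5 = 13

13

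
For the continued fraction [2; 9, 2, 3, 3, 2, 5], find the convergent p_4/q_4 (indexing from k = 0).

Using pₖ = aₖpₖ₋₁ + pₖ₋₂, qₖ = aₖqₖ₋₁ + qₖ₋₂ (with p₋₁=1, p₋₂=0, q₋₁=0, q₋₂=1):
  k=0: a=2, p=2, q=1
  k=1: a=9, p=19, q=9
  k=2: a=2, p=40, q=19
  k=3: a=3, p=139, q=66
  k=4: a=3, p=457, q=217

457/217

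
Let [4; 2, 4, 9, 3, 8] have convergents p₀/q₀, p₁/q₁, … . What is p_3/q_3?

Using pₖ = aₖpₖ₋₁ + pₖ₋₂, qₖ = aₖqₖ₋₁ + qₖ₋₂ (with p₋₁=1, p₋₂=0, q₋₁=0, q₋₂=1):
  k=0: a=4, p=4, q=1
  k=1: a=2, p=9, q=2
  k=2: a=4, p=40, q=9
  k=3: a=9, p=369, q=83

369/83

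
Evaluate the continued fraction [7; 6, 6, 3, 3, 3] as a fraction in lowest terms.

Using pₖ = aₖpₖ₋₁ + pₖ₋₂ and qₖ = aₖqₖ₋₁ + qₖ₋₂:
  k=0: a=7, p=7, q=1
  k=1: a=6, p=43, q=6
  k=2: a=6, p=265, q=37
  k=3: a=3, p=838, q=117
  k=4: a=3, p=2779, q=388
  k=5: a=3, p=9175, q=1281

9175/1281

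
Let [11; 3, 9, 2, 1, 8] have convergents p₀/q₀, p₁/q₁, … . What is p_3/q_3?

668/59

Using pₖ = aₖpₖ₋₁ + pₖ₋₂, qₖ = aₖqₖ₋₁ + qₖ₋₂ (with p₋₁=1, p₋₂=0, q₋₁=0, q₋₂=1):
  k=0: a=11, p=11, q=1
  k=1: a=3, p=34, q=3
  k=2: a=9, p=317, q=28
  k=3: a=2, p=668, q=59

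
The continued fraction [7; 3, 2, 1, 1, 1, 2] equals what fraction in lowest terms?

518/71

Using pₖ = aₖpₖ₋₁ + pₖ₋₂ and qₖ = aₖqₖ₋₁ + qₖ₋₂:
  k=0: a=7, p=7, q=1
  k=1: a=3, p=22, q=3
  k=2: a=2, p=51, q=7
  k=3: a=1, p=73, q=10
  k=4: a=1, p=124, q=17
  k=5: a=1, p=197, q=27
  k=6: a=2, p=518, q=71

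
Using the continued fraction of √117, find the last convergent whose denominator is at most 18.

119/11

√117 = [10; 1, 4, 2, 4, 1, 20, …] (period length 6).
Convergents:
  p_0/q_0 = 10/1
  p_1/q_1 = 11/1
  p_2/q_2 = 54/5
  p_3/q_3 = 119/11
  p_4/q_4 = 530/49
q_3 = 11 ≤ 18 < 49 = q_4, so the answer is 119/11.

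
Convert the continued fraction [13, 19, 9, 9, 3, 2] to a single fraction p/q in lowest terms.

Using pₖ = aₖpₖ₋₁ + pₖ₋₂ and qₖ = aₖqₖ₋₁ + qₖ₋₂:
  k=0: a=13, p=13, q=1
  k=1: a=19, p=248, q=19
  k=2: a=9, p=2245, q=172
  k=3: a=9, p=20453, q=1567
  k=4: a=3, p=63604, q=4873
  k=5: a=2, p=147661, q=11313

147661/11313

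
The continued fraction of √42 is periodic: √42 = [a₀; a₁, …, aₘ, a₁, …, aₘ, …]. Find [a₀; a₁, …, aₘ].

a₀ = ⌊√42⌋ = 6.

[6; 2, 12]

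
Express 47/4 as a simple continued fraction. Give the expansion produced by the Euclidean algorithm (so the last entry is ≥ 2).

[11; 1, 3]

47 = 11·4 + 3
4 = 1·3 + 1
3 = 3·1 + 0  (stop)
So 47/4 = [11; 1, 3].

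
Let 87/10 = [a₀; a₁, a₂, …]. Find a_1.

1

87 = 8·10 + 7   →  a_0 = 8
10 = 1·7 + 3   →  a_1 = 1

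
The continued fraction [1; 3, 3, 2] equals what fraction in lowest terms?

Using pₖ = aₖpₖ₋₁ + pₖ₋₂ and qₖ = aₖqₖ₋₁ + qₖ₋₂:
  k=0: a=1, p=1, q=1
  k=1: a=3, p=4, q=3
  k=2: a=3, p=13, q=10
  k=3: a=2, p=30, q=23

30/23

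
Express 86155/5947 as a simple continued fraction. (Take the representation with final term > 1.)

[14; 2, 18, 1, 14, 3, 3]

86155 = 14·5947 + 2897
5947 = 2·2897 + 153
2897 = 18·153 + 143
153 = 1·143 + 10
143 = 14·10 + 3
10 = 3·3 + 1
3 = 3·1 + 0  (stop)
So 86155/5947 = [14; 2, 18, 1, 14, 3, 3].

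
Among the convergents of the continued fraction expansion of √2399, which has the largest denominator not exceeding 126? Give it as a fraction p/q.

√2399 = [48; 1, 47, 1, 96, …] (period length 4).
Convergents:
  p_0/q_0 = 48/1
  p_1/q_1 = 49/1
  p_2/q_2 = 2351/48
  p_3/q_3 = 2400/49
  p_4/q_4 = 232751/4752
q_3 = 49 ≤ 126 < 4752 = q_4, so the answer is 2400/49.

2400/49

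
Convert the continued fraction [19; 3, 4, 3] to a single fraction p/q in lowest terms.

811/42

Using pₖ = aₖpₖ₋₁ + pₖ₋₂ and qₖ = aₖqₖ₋₁ + qₖ₋₂:
  k=0: a=19, p=19, q=1
  k=1: a=3, p=58, q=3
  k=2: a=4, p=251, q=13
  k=3: a=3, p=811, q=42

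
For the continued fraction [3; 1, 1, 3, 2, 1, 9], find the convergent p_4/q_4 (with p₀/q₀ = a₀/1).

Using pₖ = aₖpₖ₋₁ + pₖ₋₂, qₖ = aₖqₖ₋₁ + qₖ₋₂ (with p₋₁=1, p₋₂=0, q₋₁=0, q₋₂=1):
  k=0: a=3, p=3, q=1
  k=1: a=1, p=4, q=1
  k=2: a=1, p=7, q=2
  k=3: a=3, p=25, q=7
  k=4: a=2, p=57, q=16

57/16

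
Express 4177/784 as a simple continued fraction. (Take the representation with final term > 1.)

4177 = 5·784 + 257
784 = 3·257 + 13
257 = 19·13 + 10
13 = 1·10 + 3
10 = 3·3 + 1
3 = 3·1 + 0  (stop)
So 4177/784 = [5; 3, 19, 1, 3, 3].

[5; 3, 19, 1, 3, 3]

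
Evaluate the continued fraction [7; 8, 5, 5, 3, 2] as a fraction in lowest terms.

Fold from the inside: start with 2/1.
  3 + 1/2 = 7/2
  5 + 2/7 = 37/7
  5 + 7/37 = 192/37
  8 + 37/192 = 1573/192
  7 + 192/1573 = 11203/1573

11203/1573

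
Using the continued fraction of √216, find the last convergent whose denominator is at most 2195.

√216 = [14; 1, 2, 3, 2, 1, 28, …] (period length 6).
Convergents:
  p_0/q_0 = 14/1
  p_1/q_1 = 15/1
  p_2/q_2 = 44/3
  p_3/q_3 = 147/10
  p_4/q_4 = 338/23
  p_5/q_5 = 485/33
  p_6/q_6 = 13918/947
  p_7/q_7 = 14403/980
  p_8/q_8 = 42724/2907
q_7 = 980 ≤ 2195 < 2907 = q_8, so the answer is 14403/980.

14403/980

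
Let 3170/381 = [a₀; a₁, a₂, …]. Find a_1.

3

3170 = 8·381 + 122   →  a_0 = 8
381 = 3·122 + 15   →  a_1 = 3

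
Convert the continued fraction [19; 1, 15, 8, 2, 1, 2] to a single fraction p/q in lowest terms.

Using pₖ = aₖpₖ₋₁ + pₖ₋₂ and qₖ = aₖqₖ₋₁ + qₖ₋₂:
  k=0: a=19, p=19, q=1
  k=1: a=1, p=20, q=1
  k=2: a=15, p=319, q=16
  k=3: a=8, p=2572, q=129
  k=4: a=2, p=5463, q=274
  k=5: a=1, p=8035, q=403
  k=6: a=2, p=21533, q=1080

21533/1080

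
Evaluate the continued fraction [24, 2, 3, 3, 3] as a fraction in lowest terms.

1857/76

Fold from the inside: start with 3/1.
  3 + 1/3 = 10/3
  3 + 3/10 = 33/10
  2 + 10/33 = 76/33
  24 + 33/76 = 1857/76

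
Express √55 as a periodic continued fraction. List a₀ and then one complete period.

a₀ = ⌊√55⌋ = 7.
With m₀=0, d₀=1 and mₖ₊₁ = dₖaₖ − mₖ, dₖ₊₁ = (n − mₖ₊₁²)/dₖ, aₖ₊₁ = ⌊(a₀+mₖ₊₁)/dₖ₊₁⌋:
  k=1: m=7, d=6, a=2
  k=2: m=5, d=5, a=2
  k=3: m=5, d=6, a=2
  k=4: m=7, d=1, a=14
d=1 and a=2a₀=14 at k=4, so the next step gives (m, d) = (7, 6) again — its k=1 value — and the period has length 4.

[7; 2, 2, 2, 14]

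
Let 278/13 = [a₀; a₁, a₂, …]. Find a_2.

278 = 21·13 + 5   →  a_0 = 21
13 = 2·5 + 3   →  a_1 = 2
5 = 1·3 + 2   →  a_2 = 1

1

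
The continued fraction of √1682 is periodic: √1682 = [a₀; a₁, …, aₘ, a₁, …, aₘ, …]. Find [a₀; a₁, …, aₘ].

a₀ = ⌊√1682⌋ = 41.
With m₀=0, d₀=1 and mₖ₊₁ = dₖaₖ − mₖ, dₖ₊₁ = (n − mₖ₊₁²)/dₖ, aₖ₊₁ = ⌊(a₀+mₖ₊₁)/dₖ₊₁⌋:
  k=1: m=41, d=1, a=82
d=1 and a=2a₀=82 at k=1, so the next step gives (m, d) = (41, 1) again — its k=1 value — and the period has length 1.

[41; 82]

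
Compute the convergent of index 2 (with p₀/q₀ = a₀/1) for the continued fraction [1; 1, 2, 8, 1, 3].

5/3

Using pₖ = aₖpₖ₋₁ + pₖ₋₂, qₖ = aₖqₖ₋₁ + qₖ₋₂ (with p₋₁=1, p₋₂=0, q₋₁=0, q₋₂=1):
  k=0: a=1, p=1, q=1
  k=1: a=1, p=2, q=1
  k=2: a=2, p=5, q=3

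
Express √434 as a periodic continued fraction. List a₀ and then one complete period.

[20; 1, 4, 1, 40]

a₀ = ⌊√434⌋ = 20.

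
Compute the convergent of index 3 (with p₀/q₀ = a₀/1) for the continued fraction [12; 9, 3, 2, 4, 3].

Using pₖ = aₖpₖ₋₁ + pₖ₋₂, qₖ = aₖqₖ₋₁ + qₖ₋₂ (with p₋₁=1, p₋₂=0, q₋₁=0, q₋₂=1):
  k=0: a=12, p=12, q=1
  k=1: a=9, p=109, q=9
  k=2: a=3, p=339, q=28
  k=3: a=2, p=787, q=65

787/65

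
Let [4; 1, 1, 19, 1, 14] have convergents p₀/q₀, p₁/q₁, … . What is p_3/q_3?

Using pₖ = aₖpₖ₋₁ + pₖ₋₂, qₖ = aₖqₖ₋₁ + qₖ₋₂ (with p₋₁=1, p₋₂=0, q₋₁=0, q₋₂=1):
  k=0: a=4, p=4, q=1
  k=1: a=1, p=5, q=1
  k=2: a=1, p=9, q=2
  k=3: a=19, p=176, q=39

176/39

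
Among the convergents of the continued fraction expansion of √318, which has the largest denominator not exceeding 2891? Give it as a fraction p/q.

√318 = [17; 1, 4, 1, 34, …] (period length 4).
Convergents:
  p_0/q_0 = 17/1
  p_1/q_1 = 18/1
  p_2/q_2 = 89/5
  p_3/q_3 = 107/6
  p_4/q_4 = 3727/209
  p_5/q_5 = 3834/215
  p_6/q_6 = 19063/1069
  p_7/q_7 = 22897/1284
  p_8/q_8 = 797561/44725
q_7 = 1284 ≤ 2891 < 44725 = q_8, so the answer is 22897/1284.

22897/1284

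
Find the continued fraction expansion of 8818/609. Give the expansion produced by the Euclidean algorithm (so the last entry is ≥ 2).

[14; 2, 11, 1, 2, 8]

8818 = 14×609 + 292
609 = 2×292 + 25
292 = 11×25 + 17
25 = 1×17 + 8
17 = 2×8 + 1
8 = 8×1 + 0  (stop)
So 8818/609 = [14; 2, 11, 1, 2, 8].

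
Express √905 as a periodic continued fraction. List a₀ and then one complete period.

a₀ = ⌊√905⌋ = 30.
With m₀=0, d₀=1 and mₖ₊₁ = dₖaₖ − mₖ, dₖ₊₁ = (n − mₖ₊₁²)/dₖ, aₖ₊₁ = ⌊(a₀+mₖ₊₁)/dₖ₊₁⌋:
  k=1: m=30, d=5, a=12
  k=2: m=30, d=1, a=60
d=1 and a=2a₀=60 at k=2, so the next step gives (m, d) = (30, 5) again — its k=1 value — and the period has length 2.

[30; 12, 60]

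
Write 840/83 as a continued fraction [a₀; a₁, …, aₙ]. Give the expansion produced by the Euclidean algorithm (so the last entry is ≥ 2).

[10; 8, 3, 3]

840 = 10·83 + 10
83 = 8·10 + 3
10 = 3·3 + 1
3 = 3·1 + 0  (stop)
So 840/83 = [10; 8, 3, 3].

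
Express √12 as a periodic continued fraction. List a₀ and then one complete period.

a₀ = ⌊√12⌋ = 3.
With m₀=0, d₀=1 and mₖ₊₁ = dₖaₖ − mₖ, dₖ₊₁ = (n − mₖ₊₁²)/dₖ, aₖ₊₁ = ⌊(a₀+mₖ₊₁)/dₖ₊₁⌋:
  k=1: m=3, d=3, a=2
  k=2: m=3, d=1, a=6
d=1 and a=2a₀=6 at k=2, so the next step gives (m, d) = (3, 3) again — its k=1 value — and the period has length 2.

[3; 2, 6]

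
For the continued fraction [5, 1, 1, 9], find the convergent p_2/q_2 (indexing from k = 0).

Using pₖ = aₖpₖ₋₁ + pₖ₋₂, qₖ = aₖqₖ₋₁ + qₖ₋₂ (with p₋₁=1, p₋₂=0, q₋₁=0, q₋₂=1):
  k=0: a=5, p=5, q=1
  k=1: a=1, p=6, q=1
  k=2: a=1, p=11, q=2

11/2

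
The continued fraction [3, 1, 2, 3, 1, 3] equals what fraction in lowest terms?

181/49

Fold from the inside: start with 3/1.
  1 + 1/3 = 4/3
  3 + 3/4 = 15/4
  2 + 4/15 = 34/15
  1 + 15/34 = 49/34
  3 + 34/49 = 181/49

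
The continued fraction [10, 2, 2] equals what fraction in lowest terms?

52/5

Fold from the inside: start with 2/1.
  2 + 1/2 = 5/2
  10 + 2/5 = 52/5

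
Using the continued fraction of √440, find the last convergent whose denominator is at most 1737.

36100/1721

√440 = [20; 1, 40, …] (period length 2).
Convergents:
  p_0/q_0 = 20/1
  p_1/q_1 = 21/1
  p_2/q_2 = 860/41
  p_3/q_3 = 881/42
  p_4/q_4 = 36100/1721
  p_5/q_5 = 36981/1763
q_4 = 1721 ≤ 1737 < 1763 = q_5, so the answer is 36100/1721.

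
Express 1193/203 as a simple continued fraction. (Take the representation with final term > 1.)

1193 = 5*203 + 178
203 = 1*178 + 25
178 = 7*25 + 3
25 = 8*3 + 1
3 = 3*1 + 0  (stop)
So 1193/203 = [5; 1, 7, 8, 3].

[5; 1, 7, 8, 3]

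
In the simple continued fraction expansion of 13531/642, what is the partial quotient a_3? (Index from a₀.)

13531 = 21·642 + 49   →  a_0 = 21
642 = 13·49 + 5   →  a_1 = 13
49 = 9·5 + 4   →  a_2 = 9
5 = 1·4 + 1   →  a_3 = 1

1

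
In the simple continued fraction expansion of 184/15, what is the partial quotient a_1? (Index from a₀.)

184 = 12·15 + 4   →  a_0 = 12
15 = 3·4 + 3   →  a_1 = 3

3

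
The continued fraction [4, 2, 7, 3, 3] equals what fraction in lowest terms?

Fold from the inside: start with 3/1.
  3 + 1/3 = 10/3
  7 + 3/10 = 73/10
  2 + 10/73 = 156/73
  4 + 73/156 = 697/156

697/156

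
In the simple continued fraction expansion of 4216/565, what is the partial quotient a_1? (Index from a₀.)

4216 = 7·565 + 261   →  a_0 = 7
565 = 2·261 + 43   →  a_1 = 2

2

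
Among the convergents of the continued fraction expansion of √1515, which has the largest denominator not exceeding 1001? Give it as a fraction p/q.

√1515 = [38; 1, 11, 1, 76, …] (period length 4).
Convergents:
  p_0/q_0 = 38/1
  p_1/q_1 = 39/1
  p_2/q_2 = 467/12
  p_3/q_3 = 506/13
  p_4/q_4 = 38923/1000
  p_5/q_5 = 39429/1013
q_4 = 1000 ≤ 1001 < 1013 = q_5, so the answer is 38923/1000.

38923/1000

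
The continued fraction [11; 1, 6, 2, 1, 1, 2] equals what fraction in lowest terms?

1139/96

Using pₖ = aₖpₖ₋₁ + pₖ₋₂ and qₖ = aₖqₖ₋₁ + qₖ₋₂:
  k=0: a=11, p=11, q=1
  k=1: a=1, p=12, q=1
  k=2: a=6, p=83, q=7
  k=3: a=2, p=178, q=15
  k=4: a=1, p=261, q=22
  k=5: a=1, p=439, q=37
  k=6: a=2, p=1139, q=96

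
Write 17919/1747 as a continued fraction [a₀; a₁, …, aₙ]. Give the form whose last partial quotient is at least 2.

17919 = 10×1747 + 449
1747 = 3×449 + 400
449 = 1×400 + 49
400 = 8×49 + 8
49 = 6×8 + 1
8 = 8×1 + 0  (stop)
So 17919/1747 = [10; 3, 1, 8, 6, 8].

[10; 3, 1, 8, 6, 8]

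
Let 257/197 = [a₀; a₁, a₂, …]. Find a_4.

257 = 1·197 + 60   →  a_0 = 1
197 = 3·60 + 17   →  a_1 = 3
60 = 3·17 + 9   →  a_2 = 3
17 = 1·9 + 8   →  a_3 = 1
9 = 1·8 + 1   →  a_4 = 1

1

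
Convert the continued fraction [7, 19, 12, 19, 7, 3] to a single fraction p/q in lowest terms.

682863/96827

Fold from the inside: start with 3/1.
  7 + 1/3 = 22/3
  19 + 3/22 = 421/22
  12 + 22/421 = 5074/421
  19 + 421/5074 = 96827/5074
  7 + 5074/96827 = 682863/96827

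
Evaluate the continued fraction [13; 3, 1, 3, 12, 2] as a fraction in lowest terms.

5081/383

Fold from the inside: start with 2/1.
  12 + 1/2 = 25/2
  3 + 2/25 = 77/25
  1 + 25/77 = 102/77
  3 + 77/102 = 383/102
  13 + 102/383 = 5081/383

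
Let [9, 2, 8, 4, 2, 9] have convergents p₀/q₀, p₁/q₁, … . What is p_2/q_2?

Using pₖ = aₖpₖ₋₁ + pₖ₋₂, qₖ = aₖqₖ₋₁ + qₖ₋₂ (with p₋₁=1, p₋₂=0, q₋₁=0, q₋₂=1):
  k=0: a=9, p=9, q=1
  k=1: a=2, p=19, q=2
  k=2: a=8, p=161, q=17

161/17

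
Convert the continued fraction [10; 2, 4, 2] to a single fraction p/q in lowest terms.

Fold from the inside: start with 2/1.
  4 + 1/2 = 9/2
  2 + 2/9 = 20/9
  10 + 9/20 = 209/20

209/20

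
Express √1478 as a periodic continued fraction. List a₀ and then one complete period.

[38; 2, 4, 38, 4, 2, 76]

a₀ = ⌊√1478⌋ = 38.
With m₀=0, d₀=1 and mₖ₊₁ = dₖaₖ − mₖ, dₖ₊₁ = (n − mₖ₊₁²)/dₖ, aₖ₊₁ = ⌊(a₀+mₖ₊₁)/dₖ₊₁⌋:
  k=1: m=38, d=34, a=2
  k=2: m=30, d=17, a=4
  k=3: m=38, d=2, a=38
  k=4: m=38, d=17, a=4
  k=5: m=30, d=34, a=2
  k=6: m=38, d=1, a=76
d=1 and a=2a₀=76 at k=6, so the next step gives (m, d) = (38, 34) again — its k=1 value — and the period has length 6.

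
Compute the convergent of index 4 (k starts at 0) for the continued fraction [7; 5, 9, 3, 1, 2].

Using pₖ = aₖpₖ₋₁ + pₖ₋₂, qₖ = aₖqₖ₋₁ + qₖ₋₂ (with p₋₁=1, p₋₂=0, q₋₁=0, q₋₂=1):
  k=0: a=7, p=7, q=1
  k=1: a=5, p=36, q=5
  k=2: a=9, p=331, q=46
  k=3: a=3, p=1029, q=143
  k=4: a=1, p=1360, q=189

1360/189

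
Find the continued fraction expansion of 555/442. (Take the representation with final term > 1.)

[1; 3, 1, 10, 3, 3]

555 = 1*442 + 113
442 = 3*113 + 103
113 = 1*103 + 10
103 = 10*10 + 3
10 = 3*3 + 1
3 = 3*1 + 0  (stop)
So 555/442 = [1; 3, 1, 10, 3, 3].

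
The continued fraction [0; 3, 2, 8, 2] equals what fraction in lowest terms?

Fold from the inside: start with 2/1.
  8 + 1/2 = 17/2
  2 + 2/17 = 36/17
  3 + 17/36 = 125/36
  0 + 36/125 = 36/125

36/125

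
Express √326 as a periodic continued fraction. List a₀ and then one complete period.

a₀ = ⌊√326⌋ = 18.
With m₀=0, d₀=1 and mₖ₊₁ = dₖaₖ − mₖ, dₖ₊₁ = (n − mₖ₊₁²)/dₖ, aₖ₊₁ = ⌊(a₀+mₖ₊₁)/dₖ₊₁⌋:
  k=1: m=18, d=2, a=18
  k=2: m=18, d=1, a=36
d=1 and a=2a₀=36 at k=2, so the next step gives (m, d) = (18, 2) again — its k=1 value — and the period has length 2.

[18; 18, 36]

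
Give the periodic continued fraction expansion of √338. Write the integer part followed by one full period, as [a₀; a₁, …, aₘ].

a₀ = ⌊√338⌋ = 18.
With m₀=0, d₀=1 and mₖ₊₁ = dₖaₖ − mₖ, dₖ₊₁ = (n − mₖ₊₁²)/dₖ, aₖ₊₁ = ⌊(a₀+mₖ₊₁)/dₖ₊₁⌋:
  k=1: m=18, d=14, a=2
  k=2: m=10, d=17, a=1
  k=3: m=7, d=17, a=1
  k=4: m=10, d=14, a=2
  k=5: m=18, d=1, a=36
d=1 and a=2a₀=36 at k=5, so the next step gives (m, d) = (18, 14) again — its k=1 value — and the period has length 5.

[18; 2, 1, 1, 2, 36]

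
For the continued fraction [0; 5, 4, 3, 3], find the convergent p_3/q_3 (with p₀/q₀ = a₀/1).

Using pₖ = aₖpₖ₋₁ + pₖ₋₂, qₖ = aₖqₖ₋₁ + qₖ₋₂ (with p₋₁=1, p₋₂=0, q₋₁=0, q₋₂=1):
  k=0: a=0, p=0, q=1
  k=1: a=5, p=1, q=5
  k=2: a=4, p=4, q=21
  k=3: a=3, p=13, q=68

13/68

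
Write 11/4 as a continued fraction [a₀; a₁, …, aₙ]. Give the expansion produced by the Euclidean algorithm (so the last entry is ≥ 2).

11 = 2×4 + 3
4 = 1×3 + 1
3 = 3×1 + 0  (stop)
So 11/4 = [2; 1, 3].

[2; 1, 3]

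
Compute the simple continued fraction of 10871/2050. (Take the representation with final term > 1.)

[5; 3, 3, 3, 8, 1, 1, 3]

10871 = 5×2050 + 621
2050 = 3×621 + 187
621 = 3×187 + 60
187 = 3×60 + 7
60 = 8×7 + 4
7 = 1×4 + 3
4 = 1×3 + 1
3 = 3×1 + 0  (stop)
So 10871/2050 = [5; 3, 3, 3, 8, 1, 1, 3].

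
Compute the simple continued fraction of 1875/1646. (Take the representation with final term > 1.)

1875 = 1*1646 + 229
1646 = 7*229 + 43
229 = 5*43 + 14
43 = 3*14 + 1
14 = 14*1 + 0  (stop)
So 1875/1646 = [1; 7, 5, 3, 14].

[1; 7, 5, 3, 14]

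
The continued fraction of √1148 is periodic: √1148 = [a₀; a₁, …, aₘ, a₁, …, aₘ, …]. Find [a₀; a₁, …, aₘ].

[33; 1, 7, 2, 16, 2, 7, 1, 66]

a₀ = ⌊√1148⌋ = 33.
With m₀=0, d₀=1 and mₖ₊₁ = dₖaₖ − mₖ, dₖ₊₁ = (n − mₖ₊₁²)/dₖ, aₖ₊₁ = ⌊(a₀+mₖ₊₁)/dₖ₊₁⌋:
  k=1: m=33, d=59, a=1
  k=2: m=26, d=8, a=7
  k=3: m=30, d=31, a=2
  k=4: m=32, d=4, a=16
  k=5: m=32, d=31, a=2
  k=6: m=30, d=8, a=7
  k=7: m=26, d=59, a=1
  k=8: m=33, d=1, a=66
d=1 and a=2a₀=66 at k=8, so the next step gives (m, d) = (33, 59) again — its k=1 value — and the period has length 8.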